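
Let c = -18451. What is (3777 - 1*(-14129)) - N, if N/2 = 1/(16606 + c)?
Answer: 33036572/1845 ≈ 17906.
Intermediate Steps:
N = -2/1845 (N = 2/(16606 - 18451) = 2/(-1845) = 2*(-1/1845) = -2/1845 ≈ -0.0010840)
(3777 - 1*(-14129)) - N = (3777 - 1*(-14129)) - 1*(-2/1845) = (3777 + 14129) + 2/1845 = 17906 + 2/1845 = 33036572/1845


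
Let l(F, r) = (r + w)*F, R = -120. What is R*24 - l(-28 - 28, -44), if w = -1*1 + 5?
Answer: -5120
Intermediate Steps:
w = 4 (w = -1 + 5 = 4)
l(F, r) = F*(4 + r) (l(F, r) = (r + 4)*F = (4 + r)*F = F*(4 + r))
R*24 - l(-28 - 28, -44) = -120*24 - (-28 - 28)*(4 - 44) = -2880 - (-56)*(-40) = -2880 - 1*2240 = -2880 - 2240 = -5120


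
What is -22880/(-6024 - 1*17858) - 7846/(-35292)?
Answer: 248714783/210710886 ≈ 1.1804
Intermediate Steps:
-22880/(-6024 - 1*17858) - 7846/(-35292) = -22880/(-6024 - 17858) - 7846*(-1/35292) = -22880/(-23882) + 3923/17646 = -22880*(-1/23882) + 3923/17646 = 11440/11941 + 3923/17646 = 248714783/210710886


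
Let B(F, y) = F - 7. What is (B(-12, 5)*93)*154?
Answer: -272118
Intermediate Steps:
B(F, y) = -7 + F
(B(-12, 5)*93)*154 = ((-7 - 12)*93)*154 = -19*93*154 = -1767*154 = -272118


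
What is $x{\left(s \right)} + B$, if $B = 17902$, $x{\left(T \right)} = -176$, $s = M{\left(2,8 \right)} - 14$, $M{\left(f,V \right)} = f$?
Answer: $17726$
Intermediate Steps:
$s = -12$ ($s = 2 - 14 = -12$)
$x{\left(s \right)} + B = -176 + 17902 = 17726$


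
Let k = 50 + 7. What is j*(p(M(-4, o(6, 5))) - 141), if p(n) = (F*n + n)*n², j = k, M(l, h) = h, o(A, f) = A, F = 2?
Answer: 28899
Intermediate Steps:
k = 57
j = 57
p(n) = 3*n³ (p(n) = (2*n + n)*n² = (3*n)*n² = 3*n³)
j*(p(M(-4, o(6, 5))) - 141) = 57*(3*6³ - 141) = 57*(3*216 - 141) = 57*(648 - 141) = 57*507 = 28899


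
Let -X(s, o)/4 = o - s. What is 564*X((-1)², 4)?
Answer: -6768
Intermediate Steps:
X(s, o) = -4*o + 4*s (X(s, o) = -4*(o - s) = -4*o + 4*s)
564*X((-1)², 4) = 564*(-4*4 + 4*(-1)²) = 564*(-16 + 4*1) = 564*(-16 + 4) = 564*(-12) = -6768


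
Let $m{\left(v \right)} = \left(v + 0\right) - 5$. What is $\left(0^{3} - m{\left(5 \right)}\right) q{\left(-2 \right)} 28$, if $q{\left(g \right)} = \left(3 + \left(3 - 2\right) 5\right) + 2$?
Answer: $0$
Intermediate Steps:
$q{\left(g \right)} = 10$ ($q{\left(g \right)} = \left(3 + 1 \cdot 5\right) + 2 = \left(3 + 5\right) + 2 = 8 + 2 = 10$)
$m{\left(v \right)} = -5 + v$ ($m{\left(v \right)} = v - 5 = -5 + v$)
$\left(0^{3} - m{\left(5 \right)}\right) q{\left(-2 \right)} 28 = \left(0^{3} - \left(-5 + 5\right)\right) 10 \cdot 28 = \left(0 - 0\right) 10 \cdot 28 = \left(0 + 0\right) 10 \cdot 28 = 0 \cdot 10 \cdot 28 = 0 \cdot 28 = 0$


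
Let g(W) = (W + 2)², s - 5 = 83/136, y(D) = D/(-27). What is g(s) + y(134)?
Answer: 26444611/499392 ≈ 52.954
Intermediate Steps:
y(D) = -D/27 (y(D) = D*(-1/27) = -D/27)
s = 763/136 (s = 5 + 83/136 = 763/136 ≈ 5.6103)
g(W) = (2 + W)²
g(s) + y(134) = (2 + 763/136)² - 1/27*134 = (1035/136)² - 134/27 = 1071225/18496 - 134/27 = 26444611/499392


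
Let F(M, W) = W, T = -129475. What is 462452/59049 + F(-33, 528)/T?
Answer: 59844794828/7645369275 ≈ 7.8276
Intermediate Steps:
462452/59049 + F(-33, 528)/T = 462452/59049 + 528/(-129475) = 462452*(1/59049) + 528*(-1/129475) = 462452/59049 - 528/129475 = 59844794828/7645369275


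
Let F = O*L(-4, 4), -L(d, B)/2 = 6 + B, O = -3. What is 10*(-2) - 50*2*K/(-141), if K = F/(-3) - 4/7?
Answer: -11380/329 ≈ -34.590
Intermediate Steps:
L(d, B) = -12 - 2*B (L(d, B) = -2*(6 + B) = -12 - 2*B)
F = 60 (F = -3*(-12 - 2*4) = -3*(-12 - 8) = -3*(-20) = 60)
K = -144/7 (K = 60/(-3) - 4/7 = 60*(-1/3) - 4*1/7 = -20 - 4/7 = -144/7 ≈ -20.571)
10*(-2) - 50*2*K/(-141) = 10*(-2) - 50*2*(-144/7)/(-141) = -20 - (-14400)*(-1)/(7*141) = -20 - 50*96/329 = -20 - 4800/329 = -11380/329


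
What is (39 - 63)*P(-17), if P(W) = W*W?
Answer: -6936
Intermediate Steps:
P(W) = W²
(39 - 63)*P(-17) = (39 - 63)*(-17)² = -24*289 = -6936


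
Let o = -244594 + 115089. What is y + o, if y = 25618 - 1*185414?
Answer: -289301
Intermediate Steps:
y = -159796 (y = 25618 - 185414 = -159796)
o = -129505
y + o = -159796 - 129505 = -289301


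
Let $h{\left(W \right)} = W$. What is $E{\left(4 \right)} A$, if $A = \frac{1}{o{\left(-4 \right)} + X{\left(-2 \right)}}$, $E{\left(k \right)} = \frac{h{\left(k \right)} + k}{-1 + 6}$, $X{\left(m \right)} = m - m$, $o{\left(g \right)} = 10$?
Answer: $\frac{4}{25} \approx 0.16$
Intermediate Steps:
$X{\left(m \right)} = 0$
$E{\left(k \right)} = \frac{2 k}{5}$ ($E{\left(k \right)} = \frac{k + k}{-1 + 6} = \frac{2 k}{5}$)
$A = \frac{1}{10}$ ($A = \frac{1}{10 + 0} = \frac{1}{10} \approx 0.1$)
$E{\left(4 \right)} A = \frac{2}{5} \cdot 4 \cdot \frac{1}{10} = \frac{8}{5} \cdot \frac{1}{10} = \frac{4}{25}$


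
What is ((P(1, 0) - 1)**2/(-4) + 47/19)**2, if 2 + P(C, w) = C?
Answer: 784/361 ≈ 2.1717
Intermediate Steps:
P(C, w) = -2 + C
((P(1, 0) - 1)**2/(-4) + 47/19)**2 = (((-2 + 1) - 1)**2/(-4) + 47/19)**2 = ((-1 - 1)**2*(-1/4) + 47*(1/19))**2 = ((-2)**2*(-1/4) + 47/19)**2 = (4*(-1/4) + 47/19)**2 = (-1 + 47/19)**2 = (28/19)**2 = 784/361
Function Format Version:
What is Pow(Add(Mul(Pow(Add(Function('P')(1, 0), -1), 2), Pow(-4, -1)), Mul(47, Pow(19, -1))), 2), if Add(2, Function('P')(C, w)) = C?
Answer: Rational(784, 361) ≈ 2.1717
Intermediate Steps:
Function('P')(C, w) = Add(-2, C)
Pow(Add(Mul(Pow(Add(Function('P')(1, 0), -1), 2), Pow(-4, -1)), Mul(47, Pow(19, -1))), 2) = Pow(Add(Mul(Pow(Add(Add(-2, 1), -1), 2), Pow(-4, -1)), Mul(47, Pow(19, -1))), 2) = Pow(Add(Mul(Pow(Add(-1, -1), 2), Rational(-1, 4)), Mul(47, Rational(1, 19))), 2) = Pow(Add(Mul(Pow(-2, 2), Rational(-1, 4)), Rational(47, 19)), 2) = Pow(Add(Mul(4, Rational(-1, 4)), Rational(47, 19)), 2) = Pow(Add(-1, Rational(47, 19)), 2) = Pow(Rational(28, 19), 2) = Rational(784, 361)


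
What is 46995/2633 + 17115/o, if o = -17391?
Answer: 257408750/15263501 ≈ 16.864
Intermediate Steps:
46995/2633 + 17115/o = 46995/2633 + 17115/(-17391) = 46995*(1/2633) + 17115*(-1/17391) = 46995/2633 - 5705/5797 = 257408750/15263501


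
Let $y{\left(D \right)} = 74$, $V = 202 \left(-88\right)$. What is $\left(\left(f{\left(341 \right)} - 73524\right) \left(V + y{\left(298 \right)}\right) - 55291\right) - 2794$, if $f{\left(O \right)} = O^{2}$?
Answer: $-756942499$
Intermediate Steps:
$V = -17776$
$\left(\left(f{\left(341 \right)} - 73524\right) \left(V + y{\left(298 \right)}\right) - 55291\right) - 2794 = \left(\left(341^{2} - 73524\right) \left(-17776 + 74\right) - 55291\right) - 2794 = \left(\left(116281 - 73524\right) \left(-17702\right) - 55291\right) - 2794 = \left(42757 \left(-17702\right) - 55291\right) - 2794 = \left(-756884414 - 55291\right) - 2794 = -756939705 - 2794 = -756942499$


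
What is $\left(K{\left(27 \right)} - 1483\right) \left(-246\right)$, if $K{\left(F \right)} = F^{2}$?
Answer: $185484$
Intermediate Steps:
$\left(K{\left(27 \right)} - 1483\right) \left(-246\right) = \left(27^{2} - 1483\right) \left(-246\right) = \left(729 - 1483\right) \left(-246\right) = \left(-754\right) \left(-246\right) = 185484$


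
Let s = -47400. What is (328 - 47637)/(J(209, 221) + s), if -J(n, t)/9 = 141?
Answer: 47309/48669 ≈ 0.97206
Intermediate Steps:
J(n, t) = -1269 (J(n, t) = -9*141 = -1269)
(328 - 47637)/(J(209, 221) + s) = (328 - 47637)/(-1269 - 47400) = -47309/(-48669) = -47309*(-1/48669) = 47309/48669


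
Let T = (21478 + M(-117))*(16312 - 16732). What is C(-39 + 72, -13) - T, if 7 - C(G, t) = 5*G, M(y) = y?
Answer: 8971462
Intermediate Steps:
C(G, t) = 7 - 5*G
T = -8971620 (T = (21478 - 117)*(16312 - 16732) = 21361*(-420) = -8971620)
C(-39 + 72, -13) - T = (7 - 5*(-39 + 72)) - 1*(-8971620) = (7 - 5*33) + 8971620 = (7 - 165) + 8971620 = -158 + 8971620 = 8971462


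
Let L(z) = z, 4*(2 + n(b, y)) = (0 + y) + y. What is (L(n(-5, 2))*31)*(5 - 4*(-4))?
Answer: -651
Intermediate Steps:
n(b, y) = -2 + y/2 (n(b, y) = -2 + ((0 + y) + y)/4 = -2 + (y + y)/4 = -2 + (2*y)/4 = -2 + y/2)
(L(n(-5, 2))*31)*(5 - 4*(-4)) = ((-2 + (½)*2)*31)*(5 - 4*(-4)) = ((-2 + 1)*31)*(5 + 16) = -1*31*21 = -31*21 = -651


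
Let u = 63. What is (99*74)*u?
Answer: 461538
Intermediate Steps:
(99*74)*u = (99*74)*63 = 7326*63 = 461538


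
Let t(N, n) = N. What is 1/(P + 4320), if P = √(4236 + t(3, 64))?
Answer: 160/691043 - √471/6219387 ≈ 0.00022804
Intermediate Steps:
P = 3*√471 (P = √(4236 + 3) = √4239 = 3*√471 ≈ 65.108)
1/(P + 4320) = 1/(3*√471 + 4320) = 1/(4320 + 3*√471)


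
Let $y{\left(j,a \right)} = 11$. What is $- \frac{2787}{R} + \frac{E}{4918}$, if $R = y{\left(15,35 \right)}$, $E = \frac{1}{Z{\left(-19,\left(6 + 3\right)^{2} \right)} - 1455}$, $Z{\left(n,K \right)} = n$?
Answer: $- \frac{1836666445}{7249132} \approx -253.36$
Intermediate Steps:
$E = - \frac{1}{1474}$ ($E = \frac{1}{-19 - 1455} = \frac{1}{-1474} = - \frac{1}{1474} \approx -0.00067843$)
$R = 11$
$- \frac{2787}{R} + \frac{E}{4918} = - \frac{2787}{11} - \frac{1}{1474 \cdot 4918} = \left(-2787\right) \frac{1}{11} - \frac{1}{7249132} = - \frac{2787}{11} - \frac{1}{7249132} = - \frac{1836666445}{7249132}$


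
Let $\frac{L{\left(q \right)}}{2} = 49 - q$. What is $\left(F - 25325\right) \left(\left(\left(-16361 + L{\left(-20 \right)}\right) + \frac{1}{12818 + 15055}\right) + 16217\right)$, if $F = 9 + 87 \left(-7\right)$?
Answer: $\frac{4335619225}{27873} \approx 1.5555 \cdot 10^{5}$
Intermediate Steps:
$F = -600$ ($F = 9 - 609 = -600$)
$L{\left(q \right)} = 98 - 2 q$ ($L{\left(q \right)} = 2 \left(49 - q\right) = 98 - 2 q$)
$\left(F - 25325\right) \left(\left(\left(-16361 + L{\left(-20 \right)}\right) + \frac{1}{12818 + 15055}\right) + 16217\right) = \left(-600 - 25325\right) \left(\left(\left(-16361 + \left(98 - -40\right)\right) + \frac{1}{12818 + 15055}\right) + 16217\right) = - 25925 \left(\left(\left(-16361 + \left(98 + 40\right)\right) + \frac{1}{27873}\right) + 16217\right) = - 25925 \left(\left(\left(-16361 + 138\right) + \frac{1}{27873}\right) + 16217\right) = - 25925 \left(\left(-16223 + \frac{1}{27873}\right) + 16217\right) = - 25925 \left(- \frac{452183678}{27873} + 16217\right) = \left(-25925\right) \left(- \frac{167237}{27873}\right) = \frac{4335619225}{27873}$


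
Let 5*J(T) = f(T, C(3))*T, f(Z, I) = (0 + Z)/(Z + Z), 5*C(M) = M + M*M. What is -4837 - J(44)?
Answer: -24207/5 ≈ -4841.4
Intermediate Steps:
C(M) = M/5 + M²/5 (C(M) = (M + M*M)/5 = (M + M²)/5 = M/5 + M²/5)
f(Z, I) = ½ (f(Z, I) = Z/((2*Z)) = Z*(1/(2*Z)) = ½)
J(T) = T/10 (J(T) = (T/2)/5 = T/10)
-4837 - J(44) = -4837 - 44/10 = -4837 - 1*22/5 = -4837 - 22/5 = -24207/5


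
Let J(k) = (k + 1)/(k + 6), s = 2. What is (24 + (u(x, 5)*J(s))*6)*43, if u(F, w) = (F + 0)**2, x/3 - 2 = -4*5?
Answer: 283155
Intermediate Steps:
x = -54 (x = 6 + 3*(-4*5) = 6 + 3*(-20) = 6 - 60 = -54)
J(k) = (1 + k)/(6 + k)
u(F, w) = F**2
(24 + (u(x, 5)*J(s))*6)*43 = (24 + ((-54)**2*((1 + 2)/(6 + 2)))*6)*43 = (24 + (2916*(3/8))*6)*43 = (24 + (2187/2)*6)*43 = (24 + 6561)*43 = 6585*43 = 283155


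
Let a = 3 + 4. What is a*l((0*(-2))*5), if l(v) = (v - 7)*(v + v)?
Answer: 0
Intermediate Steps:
l(v) = 2*v*(-7 + v) (l(v) = (-7 + v)*(2*v) = 2*v*(-7 + v))
a = 7
a*l((0*(-2))*5) = 7*(2*((0*(-2))*5)*(-7 + (0*(-2))*5)) = 7*(2*(0*5)*(-7 + 0*5)) = 7*(2*0*(-7 + 0)) = 7*(2*0*(-7)) = 7*0 = 0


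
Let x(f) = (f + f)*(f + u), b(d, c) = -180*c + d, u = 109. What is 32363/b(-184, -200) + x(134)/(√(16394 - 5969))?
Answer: 32363/35816 + 21708*√417/695 ≈ 638.73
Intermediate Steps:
b(d, c) = d - 180*c
x(f) = 2*f*(109 + f) (x(f) = (f + f)*(f + 109) = (2*f)*(109 + f) = 2*f*(109 + f))
32363/b(-184, -200) + x(134)/(√(16394 - 5969)) = 32363/(-184 - 180*(-200)) + (2*134*(109 + 134))/(√(16394 - 5969)) = 32363/(-184 + 36000) + (2*134*243)/(√10425) = 32363/35816 + 65124/((5*√417)) = 32363*(1/35816) + 65124*(√417/2085) = 32363/35816 + 21708*√417/695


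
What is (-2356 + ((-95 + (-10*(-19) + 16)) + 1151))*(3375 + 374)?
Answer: -4101406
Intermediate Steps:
(-2356 + ((-95 + (-10*(-19) + 16)) + 1151))*(3375 + 374) = (-2356 + ((-95 + (190 + 16)) + 1151))*3749 = (-2356 + ((-95 + 206) + 1151))*3749 = (-2356 + (111 + 1151))*3749 = (-2356 + 1262)*3749 = -1094*3749 = -4101406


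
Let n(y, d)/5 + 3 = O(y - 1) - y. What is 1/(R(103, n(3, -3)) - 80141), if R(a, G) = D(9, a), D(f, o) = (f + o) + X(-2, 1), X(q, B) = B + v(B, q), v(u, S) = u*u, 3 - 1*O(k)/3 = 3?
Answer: -1/80027 ≈ -1.2496e-5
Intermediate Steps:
O(k) = 0 (O(k) = 9 - 3*3 = 9 - 9 = 0)
v(u, S) = u²
X(q, B) = B + B²
D(f, o) = 2 + f + o (D(f, o) = (f + o) + 1*(1 + 1) = (f + o) + 1*2 = (f + o) + 2 = 2 + f + o)
n(y, d) = -15 - 5*y (n(y, d) = -15 + 5*(0 - y) = -15 + 5*(-y) = -15 - 5*y)
R(a, G) = 11 + a (R(a, G) = 2 + 9 + a = 11 + a)
1/(R(103, n(3, -3)) - 80141) = 1/((11 + 103) - 80141) = 1/(114 - 80141) = 1/(-80027) = -1/80027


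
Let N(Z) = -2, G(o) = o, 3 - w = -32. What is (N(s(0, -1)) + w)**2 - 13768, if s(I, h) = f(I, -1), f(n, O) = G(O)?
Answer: -12679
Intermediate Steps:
w = 35 (w = 3 - 1*(-32) = 3 + 32 = 35)
f(n, O) = O
s(I, h) = -1
(N(s(0, -1)) + w)**2 - 13768 = (-2 + 35)**2 - 13768 = 33**2 - 13768 = 1089 - 13768 = -12679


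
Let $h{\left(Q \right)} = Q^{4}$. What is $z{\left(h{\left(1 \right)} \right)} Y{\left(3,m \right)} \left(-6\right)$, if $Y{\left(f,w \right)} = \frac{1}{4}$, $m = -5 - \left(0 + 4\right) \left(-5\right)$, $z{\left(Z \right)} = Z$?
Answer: $- \frac{3}{2} \approx -1.5$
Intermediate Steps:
$m = 15$ ($m = -5 - 4 \left(-5\right) = -5 - -20 = -5 + 20 = 15$)
$Y{\left(f,w \right)} = \frac{1}{4}$
$z{\left(h{\left(1 \right)} \right)} Y{\left(3,m \right)} \left(-6\right) = 1^{4} \cdot \frac{1}{4} \left(-6\right) = 1 \cdot \frac{1}{4} \left(-6\right) = \frac{1}{4} \left(-6\right) = - \frac{3}{2}$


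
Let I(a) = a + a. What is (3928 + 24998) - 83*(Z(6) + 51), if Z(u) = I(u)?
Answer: 23697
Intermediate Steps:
I(a) = 2*a
Z(u) = 2*u
(3928 + 24998) - 83*(Z(6) + 51) = (3928 + 24998) - 83*(2*6 + 51) = 28926 - 83*(12 + 51) = 28926 - 83*63 = 28926 - 5229 = 23697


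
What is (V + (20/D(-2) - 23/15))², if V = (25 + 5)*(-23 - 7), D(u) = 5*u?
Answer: 183683809/225 ≈ 8.1637e+5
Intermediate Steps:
V = -900 (V = 30*(-30) = -900)
(V + (20/D(-2) - 23/15))² = (-900 + (20/((5*(-2))) - 23/15))² = (-900 + (20/(-10) - 23*1/15))² = (-900 + (20*(-⅒) - 23/15))² = (-900 + (-2 - 23/15))² = (-900 - 53/15)² = (-13553/15)² = 183683809/225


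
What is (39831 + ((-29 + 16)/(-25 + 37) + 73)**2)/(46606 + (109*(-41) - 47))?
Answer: 6480433/6060960 ≈ 1.0692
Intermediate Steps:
(39831 + ((-29 + 16)/(-25 + 37) + 73)**2)/(46606 + (109*(-41) - 47)) = (39831 + (-13/12 + 73)**2)/(46606 + (-4469 - 47)) = (39831 + (-13*1/12 + 73)**2)/(46606 - 4516) = (39831 + (-13/12 + 73)**2)/42090 = (39831 + (863/12)**2)*(1/42090) = (39831 + 744769/144)*(1/42090) = (6480433/144)*(1/42090) = 6480433/6060960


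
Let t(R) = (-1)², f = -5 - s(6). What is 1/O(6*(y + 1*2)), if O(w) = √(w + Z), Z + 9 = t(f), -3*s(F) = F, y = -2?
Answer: -I*√2/4 ≈ -0.35355*I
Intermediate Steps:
s(F) = -F/3
f = -3 (f = -5 - (-1)*6/3 = -5 - 1*(-2) = -5 + 2 = -3)
t(R) = 1
Z = -8 (Z = -9 + 1 = -8)
O(w) = √(-8 + w) (O(w) = √(w - 8) = √(-8 + w))
1/O(6*(y + 1*2)) = 1/(√(-8 + 6*(-2 + 1*2))) = 1/(√(-8 + 6*(-2 + 2))) = 1/(√(-8 + 6*0)) = 1/(√(-8 + 0)) = 1/(√(-8)) = 1/(2*I*√2) = -I*√2/4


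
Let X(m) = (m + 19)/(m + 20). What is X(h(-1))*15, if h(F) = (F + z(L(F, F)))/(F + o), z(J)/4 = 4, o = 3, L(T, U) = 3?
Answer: 159/11 ≈ 14.455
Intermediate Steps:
z(J) = 16 (z(J) = 4*4 = 16)
h(F) = (16 + F)/(3 + F) (h(F) = (F + 16)/(F + 3) = (16 + F)/(3 + F))
X(m) = (19 + m)/(20 + m)
X(h(-1))*15 = ((19 + (16 - 1)/(3 - 1))/(20 + (16 - 1)/(3 - 1)))*15 = ((19 + 15/2)/(20 + 15/2))*15 = ((53/2)/(55/2))*15 = ((2/55)*(53/2))*15 = (53/55)*15 = 159/11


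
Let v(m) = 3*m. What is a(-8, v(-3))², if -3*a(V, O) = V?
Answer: 64/9 ≈ 7.1111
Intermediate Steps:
a(V, O) = -V/3
a(-8, v(-3))² = (-⅓*(-8))² = (8/3)² = 64/9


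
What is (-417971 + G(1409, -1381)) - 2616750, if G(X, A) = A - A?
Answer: -3034721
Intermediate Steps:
G(X, A) = 0
(-417971 + G(1409, -1381)) - 2616750 = (-417971 + 0) - 2616750 = -417971 - 2616750 = -3034721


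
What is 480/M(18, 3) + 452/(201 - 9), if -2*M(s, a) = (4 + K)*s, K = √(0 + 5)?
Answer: -2999/176 + 160*√5/33 ≈ -6.1982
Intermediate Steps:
K = √5 ≈ 2.2361
M(s, a) = -s*(4 + √5)/2 (M(s, a) = -(4 + √5)*s/2 = -s*(4 + √5)/2)
480/M(18, 3) + 452/(201 - 9) = 480/((-½*18*(4 + √5))) + 452/(201 - 9) = 480/(-36 - 9*√5) + 452/192 = 480/(-36 - 9*√5) + 452*(1/192) = 480/(-36 - 9*√5) + 113/48 = 113/48 + 480/(-36 - 9*√5)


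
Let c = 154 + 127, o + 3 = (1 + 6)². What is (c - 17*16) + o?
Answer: 55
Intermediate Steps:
o = 46 (o = -3 + (1 + 6)² = -3 + 7² = -3 + 49 = 46)
c = 281
(c - 17*16) + o = (281 - 17*16) + 46 = (281 - 272) + 46 = 9 + 46 = 55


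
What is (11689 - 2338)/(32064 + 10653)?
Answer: 3117/14239 ≈ 0.21891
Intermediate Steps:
(11689 - 2338)/(32064 + 10653) = 9351/42717 = 9351*(1/42717) = 3117/14239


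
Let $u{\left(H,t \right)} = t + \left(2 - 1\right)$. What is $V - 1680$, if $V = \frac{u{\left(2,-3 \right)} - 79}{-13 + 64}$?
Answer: $- \frac{28587}{17} \approx -1681.6$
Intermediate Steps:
$u{\left(H,t \right)} = 1 + t$ ($u{\left(H,t \right)} = t + \left(2 - 1\right) = t + 1 = 1 + t$)
$V = - \frac{27}{17}$ ($V = \frac{\left(1 - 3\right) - 79}{-13 + 64} = \frac{-2 - 79}{51} = \left(-81\right) \frac{1}{51} = - \frac{27}{17} \approx -1.5882$)
$V - 1680 = - \frac{27}{17} - 1680 = - \frac{28587}{17}$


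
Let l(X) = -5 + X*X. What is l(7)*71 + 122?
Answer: 3246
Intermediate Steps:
l(X) = -5 + X**2
l(7)*71 + 122 = (-5 + 7**2)*71 + 122 = (-5 + 49)*71 + 122 = 44*71 + 122 = 3124 + 122 = 3246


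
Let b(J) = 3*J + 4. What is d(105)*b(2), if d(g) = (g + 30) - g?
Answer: 300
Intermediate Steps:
b(J) = 4 + 3*J
d(g) = 30 (d(g) = (30 + g) - g = 30)
d(105)*b(2) = 30*(4 + 3*2) = 30*(4 + 6) = 30*10 = 300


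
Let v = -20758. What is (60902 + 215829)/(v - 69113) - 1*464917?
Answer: -41782832438/89871 ≈ -4.6492e+5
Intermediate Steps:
(60902 + 215829)/(v - 69113) - 1*464917 = (60902 + 215829)/(-20758 - 69113) - 1*464917 = 276731/(-89871) - 464917 = 276731*(-1/89871) - 464917 = -276731/89871 - 464917 = -41782832438/89871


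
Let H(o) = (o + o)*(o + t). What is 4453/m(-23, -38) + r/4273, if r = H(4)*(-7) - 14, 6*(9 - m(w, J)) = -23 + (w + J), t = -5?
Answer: 19028635/98279 ≈ 193.62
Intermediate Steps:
H(o) = 2*o*(-5 + o) (H(o) = (o + o)*(o - 5) = (2*o)*(-5 + o) = 2*o*(-5 + o))
m(w, J) = 77/6 - J/6 - w/6 (m(w, J) = 9 - (-23 + (w + J))/6 = 9 - (-23 + (J + w))/6 = 9 - (-23 + J + w)/6 = 9 + (23/6 - J/6 - w/6) = 77/6 - J/6 - w/6)
r = 42 (r = (2*4*(-5 + 4))*(-7) - 14 = (2*4*(-1))*(-7) - 14 = -8*(-7) - 14 = 56 - 14 = 42)
4453/m(-23, -38) + r/4273 = 4453/(77/6 - ⅙*(-38) - ⅙*(-23)) + 42/4273 = 4453/(77/6 + 19/3 + 23/6) + 42*(1/4273) = 4453/23 + 42/4273 = 19028635/98279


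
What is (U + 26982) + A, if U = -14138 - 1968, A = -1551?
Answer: 9325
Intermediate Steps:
U = -16106
(U + 26982) + A = (-16106 + 26982) - 1551 = 10876 - 1551 = 9325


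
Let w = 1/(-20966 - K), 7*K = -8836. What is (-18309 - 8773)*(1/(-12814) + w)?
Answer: 1541128292/441845941 ≈ 3.4879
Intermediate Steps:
K = -8836/7 (K = (⅐)*(-8836) = -8836/7 ≈ -1262.3)
w = -7/137926 (w = 1/(-20966 - 1*(-8836/7)) = 1/(-20966 + 8836/7) = 1/(-137926/7) = -7/137926 ≈ -5.0752e-5)
(-18309 - 8773)*(1/(-12814) + w) = (-18309 - 8773)*(1/(-12814) - 7/137926) = -27082*(-1/12814 - 7/137926) = -27082*(-56906/441845941) = 1541128292/441845941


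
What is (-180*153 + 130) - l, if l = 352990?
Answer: -380400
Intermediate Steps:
(-180*153 + 130) - l = (-180*153 + 130) - 1*352990 = (-27540 + 130) - 352990 = -27410 - 352990 = -380400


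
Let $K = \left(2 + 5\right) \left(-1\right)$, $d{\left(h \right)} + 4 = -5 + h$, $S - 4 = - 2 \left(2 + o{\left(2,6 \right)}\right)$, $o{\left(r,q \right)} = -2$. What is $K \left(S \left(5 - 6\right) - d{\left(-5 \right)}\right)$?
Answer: $-70$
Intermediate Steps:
$S = 4$ ($S = 4 - 2 \left(2 - 2\right) = 4 - 0 = 4 + 0 = 4$)
$d{\left(h \right)} = -9 + h$ ($d{\left(h \right)} = -4 + \left(-5 + h\right) = -9 + h$)
$K = -7$ ($K = 7 \left(-1\right) = -7$)
$K \left(S \left(5 - 6\right) - d{\left(-5 \right)}\right) = - 7 \left(4 \left(5 - 6\right) - \left(-9 - 5\right)\right) = - 7 \left(4 \left(5 - 6\right) - -14\right) = - 7 \left(4 \left(-1\right) + 14\right) = - 7 \left(-4 + 14\right) = \left(-7\right) 10 = -70$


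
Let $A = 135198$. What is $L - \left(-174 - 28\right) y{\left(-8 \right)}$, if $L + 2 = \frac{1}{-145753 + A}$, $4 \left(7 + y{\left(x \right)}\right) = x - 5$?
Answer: $- \frac{43750477}{21110} \approx -2072.5$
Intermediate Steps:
$y{\left(x \right)} = - \frac{33}{4} + \frac{x}{4}$ ($y{\left(x \right)} = -7 + \frac{x - 5}{4} = -7 + \frac{-5 + x}{4} = -7 + \left(- \frac{5}{4} + \frac{x}{4}\right) = - \frac{33}{4} + \frac{x}{4}$)
$L = - \frac{21111}{10555}$ ($L = -2 + \frac{1}{-145753 + 135198} = -2 + \frac{1}{-10555} = -2 - \frac{1}{10555} = - \frac{21111}{10555} \approx -2.0001$)
$L - \left(-174 - 28\right) y{\left(-8 \right)} = - \frac{21111}{10555} - \left(-174 - 28\right) \left(- \frac{33}{4} + \frac{1}{4} \left(-8\right)\right) = - \frac{21111}{10555} - - 202 \left(- \frac{33}{4} - 2\right) = - \frac{21111}{10555} - \left(-202\right) \left(- \frac{41}{4}\right) = - \frac{21111}{10555} - \frac{4141}{2} = - \frac{43750477}{21110}$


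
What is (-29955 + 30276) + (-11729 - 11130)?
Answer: -22538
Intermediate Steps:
(-29955 + 30276) + (-11729 - 11130) = 321 - 22859 = -22538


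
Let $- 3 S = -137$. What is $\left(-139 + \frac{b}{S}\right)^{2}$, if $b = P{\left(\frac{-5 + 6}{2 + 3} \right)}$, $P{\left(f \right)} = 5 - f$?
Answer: $\frac{9052190449}{469225} \approx 19292.0$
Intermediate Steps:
$S = \frac{137}{3}$ ($S = \left(- \frac{1}{3}\right) \left(-137\right) = \frac{137}{3} \approx 45.667$)
$b = \frac{24}{5}$ ($b = 5 - \frac{-5 + 6}{2 + 3} = 5 - 1 \cdot \frac{1}{5} = 5 - \frac{1}{5} = \frac{24}{5} \approx 4.8$)
$\left(-139 + \frac{b}{S}\right)^{2} = \left(-139 + \frac{24}{5 \cdot \frac{137}{3}}\right)^{2} = \left(-139 + \frac{24}{5} \cdot \frac{3}{137}\right)^{2} = \left(-139 + \frac{72}{685}\right)^{2} = \left(- \frac{95143}{685}\right)^{2} = \frac{9052190449}{469225}$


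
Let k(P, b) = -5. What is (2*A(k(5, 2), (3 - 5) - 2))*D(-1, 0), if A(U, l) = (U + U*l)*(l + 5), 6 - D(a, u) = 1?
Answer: 150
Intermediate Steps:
D(a, u) = 5 (D(a, u) = 6 - 1*1 = 6 - 1 = 5)
A(U, l) = (5 + l)*(U + U*l) (A(U, l) = (U + U*l)*(5 + l) = (5 + l)*(U + U*l))
(2*A(k(5, 2), (3 - 5) - 2))*D(-1, 0) = (2*(-5*(5 + ((3 - 5) - 2)² + 6*((3 - 5) - 2))))*5 = (2*(-5*(5 + (-2 - 2)² + 6*(-2 - 2))))*5 = (2*(-5*(5 + (-4)² + 6*(-4))))*5 = (2*(-5*(5 + 16 - 24)))*5 = (2*(-5*(-3)))*5 = (2*15)*5 = 30*5 = 150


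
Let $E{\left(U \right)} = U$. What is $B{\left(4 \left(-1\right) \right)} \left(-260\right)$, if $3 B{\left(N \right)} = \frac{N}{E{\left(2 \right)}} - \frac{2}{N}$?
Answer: $130$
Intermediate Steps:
$B{\left(N \right)} = - \frac{2}{3 N} + \frac{N}{6}$ ($B{\left(N \right)} = \frac{\frac{N}{2} - \frac{2}{N}}{3} = - \frac{2}{3 N} + \frac{N}{6}$)
$B{\left(4 \left(-1\right) \right)} \left(-260\right) = \frac{-4 + \left(4 \left(-1\right)\right)^{2}}{6 \cdot 4 \left(-1\right)} \left(-260\right) = \frac{-4 + \left(-4\right)^{2}}{6 \left(-4\right)} \left(-260\right) = \frac{1}{6} \left(- \frac{1}{4}\right) \left(-4 + 16\right) \left(-260\right) = \frac{1}{6} \left(- \frac{1}{4}\right) 12 \left(-260\right) = \left(- \frac{1}{2}\right) \left(-260\right) = 130$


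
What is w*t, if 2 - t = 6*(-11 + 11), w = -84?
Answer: -168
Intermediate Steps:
t = 2 (t = 2 - 6*(-11 + 11) = 2 - 6*0 = 2 - 1*0 = 2 + 0 = 2)
w*t = -84*2 = -168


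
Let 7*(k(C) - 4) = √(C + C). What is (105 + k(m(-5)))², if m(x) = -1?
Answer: (763 + I*√2)²/49 ≈ 11881.0 + 44.043*I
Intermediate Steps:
k(C) = 4 + √2*√C/7 (k(C) = 4 + √(C + C)/7 = 4 + √(2*C)/7 = 4 + (√2*√C)/7 = 4 + √2*√C/7)
(105 + k(m(-5)))² = (105 + (4 + √2*√(-1)/7))² = (105 + (4 + √2*I/7))² = (105 + (4 + I*√2/7))² = (109 + I*√2/7)²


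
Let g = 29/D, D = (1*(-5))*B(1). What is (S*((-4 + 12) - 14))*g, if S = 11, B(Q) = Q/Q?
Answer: 1914/5 ≈ 382.80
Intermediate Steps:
B(Q) = 1
D = -5 (D = (1*(-5))*1 = -5*1 = -5)
g = -29/5 (g = 29/(-5) = 29*(-⅕) = -29/5 ≈ -5.8000)
(S*((-4 + 12) - 14))*g = (11*((-4 + 12) - 14))*(-29/5) = (11*(8 - 14))*(-29/5) = (11*(-6))*(-29/5) = -66*(-29/5) = 1914/5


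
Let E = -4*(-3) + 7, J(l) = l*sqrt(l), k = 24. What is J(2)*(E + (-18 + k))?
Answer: 50*sqrt(2) ≈ 70.711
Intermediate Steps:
J(l) = l**(3/2)
E = 19 (E = 12 + 7 = 19)
J(2)*(E + (-18 + k)) = 2**(3/2)*(19 + (-18 + 24)) = (2*sqrt(2))*(19 + 6) = (2*sqrt(2))*25 = 50*sqrt(2)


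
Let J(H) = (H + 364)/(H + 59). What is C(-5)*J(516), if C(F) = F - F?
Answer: 0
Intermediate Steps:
C(F) = 0
J(H) = (364 + H)/(59 + H)
C(-5)*J(516) = 0*((364 + 516)/(59 + 516)) = 0*(880/575) = 0*((1/575)*880) = 0*(176/115) = 0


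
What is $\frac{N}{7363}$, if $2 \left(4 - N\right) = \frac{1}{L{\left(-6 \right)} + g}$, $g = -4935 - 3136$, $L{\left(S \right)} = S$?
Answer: $\frac{64617}{118941902} \approx 0.00054327$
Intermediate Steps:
$g = -8071$ ($g = -4935 - 3136 = -8071$)
$N = \frac{64617}{16154}$ ($N = 4 - \frac{1}{2 \left(-6 - 8071\right)} = 4 - \frac{1}{2 \left(-8077\right)} = 4 - - \frac{1}{16154} = 4 + \frac{1}{16154} = \frac{64617}{16154} \approx 4.0001$)
$\frac{N}{7363} = \frac{64617}{16154 \cdot 7363} = \frac{64617}{16154} \cdot \frac{1}{7363} = \frac{64617}{118941902}$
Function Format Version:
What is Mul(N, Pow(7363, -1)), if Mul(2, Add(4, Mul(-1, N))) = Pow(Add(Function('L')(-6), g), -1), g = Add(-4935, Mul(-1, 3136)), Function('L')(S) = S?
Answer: Rational(64617, 118941902) ≈ 0.00054327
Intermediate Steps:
g = -8071 (g = Add(-4935, -3136) = -8071)
N = Rational(64617, 16154) (N = Add(4, Mul(Rational(-1, 2), Pow(Add(-6, -8071), -1))) = Add(4, Mul(Rational(-1, 2), Pow(-8077, -1))) = Add(4, Mul(Rational(-1, 2), Rational(-1, 8077))) = Add(4, Rational(1, 16154)) = Rational(64617, 16154) ≈ 4.0001)
Mul(N, Pow(7363, -1)) = Mul(Rational(64617, 16154), Pow(7363, -1)) = Mul(Rational(64617, 16154), Rational(1, 7363)) = Rational(64617, 118941902)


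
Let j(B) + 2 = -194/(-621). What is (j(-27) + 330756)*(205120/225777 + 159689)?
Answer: 7405498282981280444/140207517 ≈ 5.2818e+10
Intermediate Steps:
j(B) = -1048/621 (j(B) = -2 - 194/(-621) = -2 - 194*(-1/621) = -2 + 194/621 = -1048/621)
(j(-27) + 330756)*(205120/225777 + 159689) = (-1048/621 + 330756)*(205120/225777 + 159689) = 205398428*(205120*(1/225777) + 159689)/621 = 205398428*(205120/225777 + 159689)/621 = (205398428/621)*(36054308473/225777) = 7405498282981280444/140207517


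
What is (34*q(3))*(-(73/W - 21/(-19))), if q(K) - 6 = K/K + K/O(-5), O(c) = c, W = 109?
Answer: -3999488/10355 ≈ -386.24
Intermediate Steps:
q(K) = 7 - K/5 (q(K) = 6 + (K/K + K/(-5)) = 6 + (1 + K*(-1/5)) = 6 + (1 - K/5) = 7 - K/5)
(34*q(3))*(-(73/W - 21/(-19))) = (34*(7 - 1/5*3))*(-(73/109 - 21/(-19))) = (34*(7 - 3/5))*(-(73*(1/109) - 21*(-1/19))) = (34*(32/5))*(-(73/109 + 21/19)) = 1088*(-1*3676/2071)/5 = (1088/5)*(-3676/2071) = -3999488/10355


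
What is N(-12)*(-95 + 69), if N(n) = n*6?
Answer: 1872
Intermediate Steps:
N(n) = 6*n
N(-12)*(-95 + 69) = (6*(-12))*(-95 + 69) = -72*(-26) = 1872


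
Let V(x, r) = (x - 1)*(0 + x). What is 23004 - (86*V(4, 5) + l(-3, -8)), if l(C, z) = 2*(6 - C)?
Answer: 21954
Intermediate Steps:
l(C, z) = 12 - 2*C
V(x, r) = x*(-1 + x) (V(x, r) = (-1 + x)*x = x*(-1 + x))
23004 - (86*V(4, 5) + l(-3, -8)) = 23004 - (86*(4*(-1 + 4)) + (12 - 2*(-3))) = 23004 - (86*(4*3) + (12 + 6)) = 23004 - (86*12 + 18) = 23004 - (1032 + 18) = 23004 - 1*1050 = 23004 - 1050 = 21954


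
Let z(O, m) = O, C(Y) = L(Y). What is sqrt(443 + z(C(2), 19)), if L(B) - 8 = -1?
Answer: 15*sqrt(2) ≈ 21.213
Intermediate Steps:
L(B) = 7 (L(B) = 8 - 1 = 7)
C(Y) = 7
sqrt(443 + z(C(2), 19)) = sqrt(443 + 7) = sqrt(450) = 15*sqrt(2)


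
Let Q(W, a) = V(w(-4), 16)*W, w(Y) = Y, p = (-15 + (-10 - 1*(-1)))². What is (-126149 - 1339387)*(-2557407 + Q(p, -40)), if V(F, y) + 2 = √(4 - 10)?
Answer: 3749660322624 - 844148736*I*√6 ≈ 3.7497e+12 - 2.0677e+9*I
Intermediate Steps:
p = 576 (p = (-15 + (-10 + 1))² = (-15 - 9)² = (-24)² = 576)
V(F, y) = -2 + I*√6 (V(F, y) = -2 + √(4 - 10) = -2 + √(-6) = -2 + I*√6)
Q(W, a) = W*(-2 + I*√6) (Q(W, a) = (-2 + I*√6)*W = W*(-2 + I*√6))
(-126149 - 1339387)*(-2557407 + Q(p, -40)) = (-126149 - 1339387)*(-2557407 + 576*(-2 + I*√6)) = -1465536*(-2557407 + (-1152 + 576*I*√6)) = -1465536*(-2558559 + 576*I*√6) = 3749660322624 - 844148736*I*√6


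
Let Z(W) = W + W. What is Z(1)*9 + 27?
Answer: 45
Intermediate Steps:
Z(W) = 2*W
Z(1)*9 + 27 = (2*1)*9 + 27 = 2*9 + 27 = 18 + 27 = 45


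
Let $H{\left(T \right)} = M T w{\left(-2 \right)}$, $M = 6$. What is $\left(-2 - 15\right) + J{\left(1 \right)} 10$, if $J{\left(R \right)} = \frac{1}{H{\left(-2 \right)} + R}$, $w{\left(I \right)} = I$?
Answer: $- \frac{83}{5} \approx -16.6$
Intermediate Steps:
$H{\left(T \right)} = - 12 T$ ($H{\left(T \right)} = 6 T \left(-2\right) = - 12 T$)
$J{\left(R \right)} = \frac{1}{24 + R}$ ($J{\left(R \right)} = \frac{1}{\left(-12\right) \left(-2\right) + R} = \frac{1}{24 + R}$)
$\left(-2 - 15\right) + J{\left(1 \right)} 10 = \left(-2 - 15\right) + \frac{1}{24 + 1} \cdot 10 = \left(-2 - 15\right) + \frac{1}{25} \cdot 10 = -17 + \frac{1}{25} \cdot 10 = -17 + \frac{2}{5} = - \frac{83}{5}$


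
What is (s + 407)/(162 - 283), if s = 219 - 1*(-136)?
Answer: -762/121 ≈ -6.2975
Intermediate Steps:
s = 355 (s = 219 + 136 = 355)
(s + 407)/(162 - 283) = (355 + 407)/(162 - 283) = 762/(-121) = 762*(-1/121) = -762/121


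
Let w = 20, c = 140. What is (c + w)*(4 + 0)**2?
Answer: 2560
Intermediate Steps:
(c + w)*(4 + 0)**2 = (140 + 20)*(4 + 0)**2 = 160*4**2 = 160*16 = 2560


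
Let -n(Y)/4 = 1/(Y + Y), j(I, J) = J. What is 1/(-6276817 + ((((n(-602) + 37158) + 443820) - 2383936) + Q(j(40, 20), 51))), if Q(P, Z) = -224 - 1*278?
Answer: -301/2462263376 ≈ -1.2225e-7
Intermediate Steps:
Q(P, Z) = -502 (Q(P, Z) = -224 - 278 = -502)
n(Y) = -2/Y (n(Y) = -4/(Y + Y) = -4*1/(2*Y) = -2/Y)
1/(-6276817 + ((((n(-602) + 37158) + 443820) - 2383936) + Q(j(40, 20), 51))) = 1/(-6276817 + ((((-2/(-602) + 37158) + 443820) - 2383936) - 502)) = 1/(-6276817 + ((((-2*(-1/602) + 37158) + 443820) - 2383936) - 502)) = 1/(-6276817 + ((((1/301 + 37158) + 443820) - 2383936) - 502)) = 1/(-6276817 + (((11184559/301 + 443820) - 2383936) - 502)) = 1/(-6276817 + ((144774379/301 - 2383936) - 502)) = 1/(-6276817 + (-572790357/301 - 502)) = 1/(-6276817 - 572941459/301) = 1/(-2462263376/301) = -301/2462263376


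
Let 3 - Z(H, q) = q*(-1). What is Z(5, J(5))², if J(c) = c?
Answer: 64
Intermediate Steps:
Z(H, q) = 3 + q (Z(H, q) = 3 - q*(-1) = 3 - (-1)*q = 3 + q)
Z(5, J(5))² = (3 + 5)² = 8² = 64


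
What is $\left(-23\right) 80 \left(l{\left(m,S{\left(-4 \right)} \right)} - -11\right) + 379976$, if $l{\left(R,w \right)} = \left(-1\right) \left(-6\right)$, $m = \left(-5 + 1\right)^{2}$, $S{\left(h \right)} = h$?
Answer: $348696$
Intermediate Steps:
$m = 16$ ($m = \left(-4\right)^{2} = 16$)
$l{\left(R,w \right)} = 6$
$\left(-23\right) 80 \left(l{\left(m,S{\left(-4 \right)} \right)} - -11\right) + 379976 = \left(-23\right) 80 \left(6 - -11\right) + 379976 = - 1840 \left(6 + 11\right) + 379976 = \left(-1840\right) 17 + 379976 = -31280 + 379976 = 348696$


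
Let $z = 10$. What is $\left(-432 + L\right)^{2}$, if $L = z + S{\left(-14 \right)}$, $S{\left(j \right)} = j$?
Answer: $190096$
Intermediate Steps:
$L = -4$ ($L = 10 - 14 = -4$)
$\left(-432 + L\right)^{2} = \left(-432 - 4\right)^{2} = \left(-436\right)^{2} = 190096$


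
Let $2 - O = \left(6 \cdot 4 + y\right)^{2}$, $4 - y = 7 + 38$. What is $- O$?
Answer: $287$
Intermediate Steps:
$y = -41$ ($y = 4 - \left(7 + 38\right) = 4 - 45 = -41$)
$O = -287$ ($O = 2 - \left(6 \cdot 4 - 41\right)^{2} = 2 - \left(24 - 41\right)^{2} = 2 - \left(-17\right)^{2} = 2 - 289 = -287$)
$- O = \left(-1\right) \left(-287\right) = 287$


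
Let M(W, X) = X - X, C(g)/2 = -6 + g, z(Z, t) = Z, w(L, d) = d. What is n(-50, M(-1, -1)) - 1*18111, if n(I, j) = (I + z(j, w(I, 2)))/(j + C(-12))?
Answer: -325973/18 ≈ -18110.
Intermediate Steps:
C(g) = -12 + 2*g (C(g) = 2*(-6 + g) = -12 + 2*g)
M(W, X) = 0
n(I, j) = (I + j)/(-36 + j) (n(I, j) = (I + j)/(j + (-12 + 2*(-12))) = (I + j)/(j + (-12 - 24)) = (I + j)/(j - 36) = (I + j)/(-36 + j))
n(-50, M(-1, -1)) - 1*18111 = (-50 + 0)/(-36 + 0) - 1*18111 = -50/(-36) - 18111 = -1/36*(-50) - 18111 = 25/18 - 18111 = -325973/18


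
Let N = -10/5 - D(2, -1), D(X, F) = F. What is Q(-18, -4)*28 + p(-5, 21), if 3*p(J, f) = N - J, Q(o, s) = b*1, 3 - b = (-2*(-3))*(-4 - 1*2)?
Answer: 3280/3 ≈ 1093.3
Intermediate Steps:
b = 39 (b = 3 - (-2*(-3))*(-4 - 1*2) = 3 - 6*(-4 - 2) = 3 - 6*(-6) = 3 - 1*(-36) = 3 + 36 = 39)
Q(o, s) = 39 (Q(o, s) = 39*1 = 39)
N = -1 (N = -10/5 - 1*(-1) = -10*⅕ + 1 = -2 + 1 = -1)
p(J, f) = -⅓ - J/3 (p(J, f) = (-1 - J)/3 = -⅓ - J/3)
Q(-18, -4)*28 + p(-5, 21) = 39*28 + (-⅓ - ⅓*(-5)) = 1092 + (-⅓ + 5/3) = 1092 + 4/3 = 3280/3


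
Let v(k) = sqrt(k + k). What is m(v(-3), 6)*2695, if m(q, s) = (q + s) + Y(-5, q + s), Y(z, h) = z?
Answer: 2695 + 2695*I*sqrt(6) ≈ 2695.0 + 6601.4*I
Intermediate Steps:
v(k) = sqrt(2)*sqrt(k) (v(k) = sqrt(2*k) = sqrt(2)*sqrt(k))
m(q, s) = -5 + q + s (m(q, s) = (q + s) - 5 = -5 + q + s)
m(v(-3), 6)*2695 = (-5 + sqrt(2)*sqrt(-3) + 6)*2695 = (-5 + sqrt(2)*(I*sqrt(3)) + 6)*2695 = (-5 + I*sqrt(6) + 6)*2695 = (1 + I*sqrt(6))*2695 = 2695 + 2695*I*sqrt(6)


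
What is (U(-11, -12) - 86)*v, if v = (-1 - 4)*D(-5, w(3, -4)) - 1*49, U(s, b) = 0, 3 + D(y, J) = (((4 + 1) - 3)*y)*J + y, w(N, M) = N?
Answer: -12126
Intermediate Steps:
D(y, J) = -3 + y + 2*J*y (D(y, J) = -3 + ((((4 + 1) - 3)*y)*J + y) = -3 + (((5 - 3)*y)*J + y) = -3 + ((2*y)*J + y) = -3 + (2*J*y + y) = -3 + (y + 2*J*y) = -3 + y + 2*J*y)
v = 141 (v = (-1 - 4)*(-3 - 5 + 2*3*(-5)) - 1*49 = -5*(-3 - 5 - 30) - 49 = -5*(-38) - 49 = 190 - 49 = 141)
(U(-11, -12) - 86)*v = (0 - 86)*141 = -86*141 = -12126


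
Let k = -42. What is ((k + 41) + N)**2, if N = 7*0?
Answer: 1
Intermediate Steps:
N = 0
((k + 41) + N)**2 = ((-42 + 41) + 0)**2 = (-1 + 0)**2 = (-1)**2 = 1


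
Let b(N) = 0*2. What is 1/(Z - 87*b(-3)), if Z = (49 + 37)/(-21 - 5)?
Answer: -13/43 ≈ -0.30233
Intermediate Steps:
b(N) = 0
Z = -43/13 (Z = 86/(-26) = 86*(-1/26) = -43/13 ≈ -3.3077)
1/(Z - 87*b(-3)) = 1/(-43/13 - 87*0) = 1/(-43/13 + 0) = 1/(-43/13) = -13/43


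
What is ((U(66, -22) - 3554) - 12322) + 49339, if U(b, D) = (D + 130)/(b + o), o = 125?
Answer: 6391541/191 ≈ 33464.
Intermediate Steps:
U(b, D) = (130 + D)/(125 + b) (U(b, D) = (D + 130)/(b + 125) = (130 + D)/(125 + b))
((U(66, -22) - 3554) - 12322) + 49339 = (((130 - 22)/(125 + 66) - 3554) - 12322) + 49339 = ((108/191 - 3554) - 12322) + 49339 = (-678706/191 - 12322) + 49339 = -3032208/191 + 49339 = 6391541/191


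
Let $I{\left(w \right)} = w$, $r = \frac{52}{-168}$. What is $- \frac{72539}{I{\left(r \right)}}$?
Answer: $\frac{3046638}{13} \approx 2.3436 \cdot 10^{5}$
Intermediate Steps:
$r = - \frac{13}{42}$ ($r = 52 \left(- \frac{1}{168}\right) = - \frac{13}{42} \approx -0.30952$)
$- \frac{72539}{I{\left(r \right)}} = - \frac{72539}{- \frac{13}{42}} = \left(-72539\right) \left(- \frac{42}{13}\right) = \frac{3046638}{13}$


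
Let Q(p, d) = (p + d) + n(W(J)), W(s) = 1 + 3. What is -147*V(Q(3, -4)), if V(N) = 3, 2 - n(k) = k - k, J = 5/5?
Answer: -441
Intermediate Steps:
J = 1 (J = 5*(⅕) = 1)
W(s) = 4
n(k) = 2 (n(k) = 2 - (k - k) = 2 - 1*0 = 2 + 0 = 2)
Q(p, d) = 2 + d + p (Q(p, d) = (p + d) + 2 = (d + p) + 2 = 2 + d + p)
-147*V(Q(3, -4)) = -147*3 = -441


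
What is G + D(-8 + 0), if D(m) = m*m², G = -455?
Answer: -967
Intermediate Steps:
D(m) = m³
G + D(-8 + 0) = -455 + (-8 + 0)³ = -455 + (-8)³ = -455 - 512 = -967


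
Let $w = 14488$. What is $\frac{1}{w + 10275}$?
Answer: $\frac{1}{24763} \approx 4.0383 \cdot 10^{-5}$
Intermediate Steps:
$\frac{1}{w + 10275} = \frac{1}{14488 + 10275} = \frac{1}{24763}$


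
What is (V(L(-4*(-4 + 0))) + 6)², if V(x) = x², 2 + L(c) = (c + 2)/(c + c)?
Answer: 4264225/65536 ≈ 65.067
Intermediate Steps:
L(c) = -2 + (2 + c)/(2*c) (L(c) = -2 + (c + 2)/(c + c) = -2 + (2 + c)/((2*c)) = -2 + (2 + c)*(1/(2*c)) = -2 + (2 + c)/(2*c))
(V(L(-4*(-4 + 0))) + 6)² = ((-3/2 + 1/(-4*(-4 + 0)))² + 6)² = ((-3/2 + 1/(-4*(-4)))² + 6)² = ((-3/2 + 1/16)² + 6)² = ((-23/16)² + 6)² = (529/256 + 6)² = (2065/256)² = 4264225/65536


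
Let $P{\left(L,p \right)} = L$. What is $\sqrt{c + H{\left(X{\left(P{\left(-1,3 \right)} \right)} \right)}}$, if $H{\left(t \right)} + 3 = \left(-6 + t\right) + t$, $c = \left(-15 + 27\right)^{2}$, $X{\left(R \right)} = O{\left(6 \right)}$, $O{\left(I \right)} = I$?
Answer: $7 \sqrt{3} \approx 12.124$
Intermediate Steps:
$X{\left(R \right)} = 6$
$c = 144$ ($c = 12^{2} = 144$)
$H{\left(t \right)} = -9 + 2 t$ ($H{\left(t \right)} = -3 + \left(\left(-6 + t\right) + t\right) = -3 + \left(-6 + 2 t\right) = -9 + 2 t$)
$\sqrt{c + H{\left(X{\left(P{\left(-1,3 \right)} \right)} \right)}} = \sqrt{144 + \left(-9 + 2 \cdot 6\right)} = \sqrt{144 + \left(-9 + 12\right)} = \sqrt{144 + 3} = \sqrt{147} = 7 \sqrt{3}$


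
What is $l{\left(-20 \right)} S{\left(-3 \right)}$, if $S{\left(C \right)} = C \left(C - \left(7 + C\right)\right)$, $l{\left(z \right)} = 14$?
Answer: $294$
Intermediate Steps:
$S{\left(C \right)} = - 7 C$ ($S{\left(C \right)} = C \left(-7\right) = - 7 C$)
$l{\left(-20 \right)} S{\left(-3 \right)} = 14 \left(\left(-7\right) \left(-3\right)\right) = 14 \cdot 21 = 294$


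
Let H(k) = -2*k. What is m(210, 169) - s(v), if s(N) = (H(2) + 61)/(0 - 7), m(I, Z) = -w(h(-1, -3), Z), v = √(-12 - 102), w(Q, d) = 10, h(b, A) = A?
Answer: -13/7 ≈ -1.8571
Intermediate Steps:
v = I*√114 (v = √(-114) = I*√114 ≈ 10.677*I)
m(I, Z) = -10 (m(I, Z) = -1*10 = -10)
s(N) = -57/7 (s(N) = (-2*2 + 61)/(0 - 7) = (-4 + 61)/(-7) = 57*(-⅐) = -57/7)
m(210, 169) - s(v) = -10 - 1*(-57/7) = -10 + 57/7 = -13/7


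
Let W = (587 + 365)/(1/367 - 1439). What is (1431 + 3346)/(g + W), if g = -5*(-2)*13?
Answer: 315348878/8538147 ≈ 36.934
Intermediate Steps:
W = -43673/66014 (W = 952/(1/367 - 1439) = 952/(-528112/367) = 952*(-367/528112) = -43673/66014 ≈ -0.66157)
g = 130 (g = 10*13 = 130)
(1431 + 3346)/(g + W) = (1431 + 3346)/(130 - 43673/66014) = 4777/(8538147/66014) = 4777*(66014/8538147) = 315348878/8538147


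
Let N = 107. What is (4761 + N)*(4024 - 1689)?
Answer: 11366780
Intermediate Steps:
(4761 + N)*(4024 - 1689) = (4761 + 107)*(4024 - 1689) = 4868*2335 = 11366780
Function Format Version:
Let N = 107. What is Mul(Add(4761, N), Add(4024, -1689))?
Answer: 11366780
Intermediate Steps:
Mul(Add(4761, N), Add(4024, -1689)) = Mul(Add(4761, 107), Add(4024, -1689)) = Mul(4868, 2335) = 11366780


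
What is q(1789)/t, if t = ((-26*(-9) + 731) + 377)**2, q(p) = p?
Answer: 1789/1800964 ≈ 0.00099336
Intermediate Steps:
t = 1800964 (t = ((234 + 731) + 377)**2 = (965 + 377)**2 = 1342**2 = 1800964)
q(1789)/t = 1789/1800964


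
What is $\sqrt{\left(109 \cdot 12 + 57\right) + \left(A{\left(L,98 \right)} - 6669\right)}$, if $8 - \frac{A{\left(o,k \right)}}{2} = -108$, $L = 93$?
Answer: $4 i \sqrt{317} \approx 71.218 i$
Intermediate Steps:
$A{\left(o,k \right)} = 232$ ($A{\left(o,k \right)} = 16 - -216 = 16 + 216 = 232$)
$\sqrt{\left(109 \cdot 12 + 57\right) + \left(A{\left(L,98 \right)} - 6669\right)} = \sqrt{\left(109 \cdot 12 + 57\right) + \left(232 - 6669\right)} = \sqrt{\left(1308 + 57\right) + \left(232 + \left(-11054 + 4385\right)\right)} = \sqrt{1365 + \left(232 - 6669\right)} = \sqrt{1365 - 6437} = \sqrt{-5072} = 4 i \sqrt{317}$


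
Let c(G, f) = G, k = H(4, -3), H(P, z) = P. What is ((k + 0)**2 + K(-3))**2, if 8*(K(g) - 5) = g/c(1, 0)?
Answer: 27225/64 ≈ 425.39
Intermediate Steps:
k = 4
K(g) = 5 + g/8 (K(g) = 5 + (g/1)/8 = 5 + (g*1)/8 = 5 + g/8)
((k + 0)**2 + K(-3))**2 = ((4 + 0)**2 + (5 + (1/8)*(-3)))**2 = (4**2 + (5 - 3/8))**2 = (16 + 37/8)**2 = (165/8)**2 = 27225/64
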